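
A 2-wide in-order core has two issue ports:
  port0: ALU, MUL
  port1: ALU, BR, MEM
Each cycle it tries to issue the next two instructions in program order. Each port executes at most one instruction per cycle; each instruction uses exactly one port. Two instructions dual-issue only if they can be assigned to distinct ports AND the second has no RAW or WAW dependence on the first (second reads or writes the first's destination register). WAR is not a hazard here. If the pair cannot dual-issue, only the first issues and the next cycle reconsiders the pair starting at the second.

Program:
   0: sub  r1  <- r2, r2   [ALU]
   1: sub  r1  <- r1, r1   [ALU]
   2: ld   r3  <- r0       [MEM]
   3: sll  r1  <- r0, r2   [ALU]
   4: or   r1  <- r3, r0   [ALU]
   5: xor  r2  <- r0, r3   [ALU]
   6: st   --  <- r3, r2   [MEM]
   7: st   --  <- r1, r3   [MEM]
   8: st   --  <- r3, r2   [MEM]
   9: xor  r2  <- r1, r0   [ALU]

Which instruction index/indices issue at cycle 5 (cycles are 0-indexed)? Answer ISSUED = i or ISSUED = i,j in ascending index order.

ISSUED = 7

0. sub.ALU @i0  | RAW+WAW r1
1. sub.ALU/ld.MEM @i1/i2  | dual
2. sll.ALU @i3  | WAW r1
3. or.ALU/xor.ALU @i4/i5  | dual
4. st.MEM @i6  | no-port MEM/MEM
5. st.MEM @i7  | no-port MEM/MEM
6. st.MEM/xor.ALU @i8/i9  | dual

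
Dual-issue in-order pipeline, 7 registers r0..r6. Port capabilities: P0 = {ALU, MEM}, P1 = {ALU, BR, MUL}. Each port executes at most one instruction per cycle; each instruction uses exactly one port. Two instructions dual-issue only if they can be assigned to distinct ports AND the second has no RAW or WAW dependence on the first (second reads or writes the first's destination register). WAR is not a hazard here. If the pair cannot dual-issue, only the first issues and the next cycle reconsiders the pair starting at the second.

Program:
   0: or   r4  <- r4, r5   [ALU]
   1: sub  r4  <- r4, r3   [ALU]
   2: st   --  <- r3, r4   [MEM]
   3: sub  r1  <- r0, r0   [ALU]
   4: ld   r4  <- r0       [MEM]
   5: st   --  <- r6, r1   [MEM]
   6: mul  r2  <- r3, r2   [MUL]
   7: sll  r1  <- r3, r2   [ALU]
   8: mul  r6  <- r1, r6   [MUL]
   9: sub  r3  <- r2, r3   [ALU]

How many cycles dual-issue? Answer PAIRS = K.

  cy0 -> i0 (or.ALU) RAW+WAW r4
  cy1 -> i1 (sub.ALU) RAW r4
  cy2 -> i2/i3 (st.MEM+sub.ALU) pair
  cy3 -> i4 (ld.MEM) no-port MEM/MEM
  cy4 -> i5/i6 (st.MEM+mul.MUL) pair
  cy5 -> i7 (sll.ALU) RAW r1
  cy6 -> i8/i9 (mul.MUL+sub.ALU) pair

PAIRS = 3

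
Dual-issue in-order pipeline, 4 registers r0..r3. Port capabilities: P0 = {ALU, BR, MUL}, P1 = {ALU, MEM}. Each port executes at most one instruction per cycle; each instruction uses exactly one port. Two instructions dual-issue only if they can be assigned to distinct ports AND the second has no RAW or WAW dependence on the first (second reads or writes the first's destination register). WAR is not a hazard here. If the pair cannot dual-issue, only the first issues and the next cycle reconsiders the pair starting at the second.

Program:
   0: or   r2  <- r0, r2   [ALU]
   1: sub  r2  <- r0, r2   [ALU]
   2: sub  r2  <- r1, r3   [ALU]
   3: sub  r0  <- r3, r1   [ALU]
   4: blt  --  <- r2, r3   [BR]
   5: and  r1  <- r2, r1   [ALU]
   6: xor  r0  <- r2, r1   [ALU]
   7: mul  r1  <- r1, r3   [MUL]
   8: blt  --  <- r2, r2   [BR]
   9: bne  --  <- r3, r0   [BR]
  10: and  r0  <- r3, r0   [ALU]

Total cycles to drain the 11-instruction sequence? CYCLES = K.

  cy0 -> i0 (or) RAW+WAW r2
  cy1 -> i1 (sub) WAW r2
  cy2 -> i2&i3 (sub+sub) dual
  cy3 -> i4&i5 (blt+and) dual
  cy4 -> i6&i7 (xor+mul) dual
  cy5 -> i8 (blt) no-port BR/BR
  cy6 -> i9&i10 (bne+and) dual

CYCLES = 7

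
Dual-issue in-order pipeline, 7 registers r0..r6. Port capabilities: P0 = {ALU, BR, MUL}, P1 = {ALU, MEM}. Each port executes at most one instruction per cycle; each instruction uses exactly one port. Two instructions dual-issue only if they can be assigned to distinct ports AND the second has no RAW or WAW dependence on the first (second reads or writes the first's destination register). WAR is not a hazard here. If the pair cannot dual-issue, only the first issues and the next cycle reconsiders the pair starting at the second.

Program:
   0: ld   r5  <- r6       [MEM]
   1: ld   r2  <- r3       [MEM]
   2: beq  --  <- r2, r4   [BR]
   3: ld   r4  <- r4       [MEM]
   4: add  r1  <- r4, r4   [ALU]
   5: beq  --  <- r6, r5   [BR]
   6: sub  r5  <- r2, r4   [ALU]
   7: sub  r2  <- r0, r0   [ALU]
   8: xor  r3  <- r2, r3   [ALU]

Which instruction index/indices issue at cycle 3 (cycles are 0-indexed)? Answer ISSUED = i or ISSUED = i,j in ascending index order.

ISSUED = 4,5

  cy0 -> i0 (ld.MEM) no-port MEM/MEM
  cy1 -> i1 (ld.MEM) RAW r2
  cy2 -> i2&i3 (beq.BR/ld.MEM) 2-wide
  cy3 -> i4&i5 (add.ALU/beq.BR) 2-wide
  cy4 -> i6&i7 (sub.ALU/sub.ALU) 2-wide
  cy5 -> i8 (xor.ALU) tail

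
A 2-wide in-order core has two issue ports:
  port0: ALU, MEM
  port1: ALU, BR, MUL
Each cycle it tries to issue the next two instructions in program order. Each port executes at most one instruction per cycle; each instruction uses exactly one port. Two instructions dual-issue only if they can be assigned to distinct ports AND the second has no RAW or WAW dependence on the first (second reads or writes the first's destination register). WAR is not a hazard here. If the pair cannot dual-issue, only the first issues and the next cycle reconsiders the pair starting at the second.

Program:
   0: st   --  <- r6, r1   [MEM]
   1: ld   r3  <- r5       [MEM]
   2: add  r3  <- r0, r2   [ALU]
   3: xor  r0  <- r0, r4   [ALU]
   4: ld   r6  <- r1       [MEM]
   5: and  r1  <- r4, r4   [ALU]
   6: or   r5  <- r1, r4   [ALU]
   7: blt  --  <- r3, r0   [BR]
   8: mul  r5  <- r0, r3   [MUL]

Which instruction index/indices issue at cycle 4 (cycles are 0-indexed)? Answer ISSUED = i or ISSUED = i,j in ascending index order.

  cy0 -> i0 (st.MEM) no-port MEM/MEM
  cy1 -> i1 (ld.MEM) WAW r3
  cy2 -> i2&i3 (add.ALU/xor.ALU) pair
  cy3 -> i4&i5 (ld.MEM/and.ALU) pair
  cy4 -> i6&i7 (or.ALU/blt.BR) pair
  cy5 -> i8 (mul.MUL) tail

ISSUED = 6,7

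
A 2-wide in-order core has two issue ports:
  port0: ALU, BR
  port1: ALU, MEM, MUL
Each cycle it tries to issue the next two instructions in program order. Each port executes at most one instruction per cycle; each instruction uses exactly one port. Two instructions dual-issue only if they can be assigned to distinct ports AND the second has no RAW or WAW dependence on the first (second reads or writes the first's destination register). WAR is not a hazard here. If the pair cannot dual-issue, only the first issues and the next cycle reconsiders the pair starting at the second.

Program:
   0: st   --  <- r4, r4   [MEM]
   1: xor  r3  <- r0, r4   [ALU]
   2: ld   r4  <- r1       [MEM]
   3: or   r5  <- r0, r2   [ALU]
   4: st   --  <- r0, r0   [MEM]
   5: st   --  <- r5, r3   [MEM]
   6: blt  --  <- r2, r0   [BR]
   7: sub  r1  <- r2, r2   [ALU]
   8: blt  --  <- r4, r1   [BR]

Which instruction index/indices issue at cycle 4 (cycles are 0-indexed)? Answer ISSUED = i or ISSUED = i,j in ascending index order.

ISSUED = 7

  cy0 -> i0/i1 (st;xor) 2-wide
  cy1 -> i2/i3 (ld;or) 2-wide
  cy2 -> i4 (st) no-port MEM/MEM
  cy3 -> i5/i6 (st;blt) 2-wide
  cy4 -> i7 (sub) RAW r1
  cy5 -> i8 (blt) tail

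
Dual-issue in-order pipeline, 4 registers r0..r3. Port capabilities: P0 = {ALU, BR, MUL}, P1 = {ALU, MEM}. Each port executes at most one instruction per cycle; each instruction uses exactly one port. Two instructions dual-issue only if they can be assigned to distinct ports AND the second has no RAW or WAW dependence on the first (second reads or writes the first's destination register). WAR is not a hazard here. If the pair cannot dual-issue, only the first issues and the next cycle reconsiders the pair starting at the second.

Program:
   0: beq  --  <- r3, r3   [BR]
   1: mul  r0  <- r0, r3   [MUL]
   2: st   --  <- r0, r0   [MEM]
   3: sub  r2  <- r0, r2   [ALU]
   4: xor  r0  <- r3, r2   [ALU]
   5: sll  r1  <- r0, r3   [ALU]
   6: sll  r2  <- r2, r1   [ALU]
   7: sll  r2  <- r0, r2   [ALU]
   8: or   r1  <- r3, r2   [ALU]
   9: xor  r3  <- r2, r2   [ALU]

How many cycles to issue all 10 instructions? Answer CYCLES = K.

[0] i0  beq  -- no-port BR/MUL
[1] i1  mul  -- RAW r0
[2] i2&i3  st+sub  -- dual
[3] i4  xor  -- RAW r0
[4] i5  sll  -- RAW r1
[5] i6  sll  -- RAW+WAW r2
[6] i7  sll  -- RAW r2
[7] i8&i9  or+xor  -- dual

CYCLES = 8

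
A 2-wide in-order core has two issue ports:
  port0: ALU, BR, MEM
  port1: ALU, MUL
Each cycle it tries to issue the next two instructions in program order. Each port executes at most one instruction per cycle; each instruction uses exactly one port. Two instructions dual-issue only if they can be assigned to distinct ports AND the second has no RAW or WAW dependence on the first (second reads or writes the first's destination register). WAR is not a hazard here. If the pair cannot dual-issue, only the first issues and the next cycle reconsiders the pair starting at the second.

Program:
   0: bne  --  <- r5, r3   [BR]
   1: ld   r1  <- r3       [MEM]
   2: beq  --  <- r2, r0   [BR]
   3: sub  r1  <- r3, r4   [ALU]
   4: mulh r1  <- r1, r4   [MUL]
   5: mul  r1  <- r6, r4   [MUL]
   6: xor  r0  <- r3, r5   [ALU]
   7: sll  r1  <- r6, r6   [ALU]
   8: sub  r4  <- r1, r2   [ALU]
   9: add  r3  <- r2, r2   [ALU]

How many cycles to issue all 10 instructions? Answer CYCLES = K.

[0] i0  bne  -- no-port BR/MEM
[1] i1  ld  -- no-port MEM/BR
[2] i2/i3  beq/sub  -- dual
[3] i4  mulh  -- no-port MUL/MUL
[4] i5/i6  mul/xor  -- dual
[5] i7  sll  -- RAW r1
[6] i8/i9  sub/add  -- dual

CYCLES = 7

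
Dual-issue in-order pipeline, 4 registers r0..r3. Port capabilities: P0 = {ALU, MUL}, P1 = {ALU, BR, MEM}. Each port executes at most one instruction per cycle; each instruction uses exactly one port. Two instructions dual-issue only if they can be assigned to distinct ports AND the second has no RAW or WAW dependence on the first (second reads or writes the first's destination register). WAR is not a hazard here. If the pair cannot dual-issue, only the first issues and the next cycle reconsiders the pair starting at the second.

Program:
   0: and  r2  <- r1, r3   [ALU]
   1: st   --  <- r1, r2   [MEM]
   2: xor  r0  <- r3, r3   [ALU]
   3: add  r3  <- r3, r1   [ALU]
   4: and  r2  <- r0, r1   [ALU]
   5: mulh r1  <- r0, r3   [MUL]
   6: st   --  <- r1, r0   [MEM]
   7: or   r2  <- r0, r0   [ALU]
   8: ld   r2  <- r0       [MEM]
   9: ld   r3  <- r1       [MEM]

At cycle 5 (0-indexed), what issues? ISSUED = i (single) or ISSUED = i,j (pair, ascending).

ISSUED = 8

c0: i0 and.ALU  RAW r2
c1: i1/i2 st.MEM xor.ALU  dual
c2: i3/i4 add.ALU and.ALU  dual
c3: i5 mulh.MUL  RAW r1
c4: i6/i7 st.MEM or.ALU  dual
c5: i8 ld.MEM  no-port MEM/MEM
c6: i9 ld.MEM  tail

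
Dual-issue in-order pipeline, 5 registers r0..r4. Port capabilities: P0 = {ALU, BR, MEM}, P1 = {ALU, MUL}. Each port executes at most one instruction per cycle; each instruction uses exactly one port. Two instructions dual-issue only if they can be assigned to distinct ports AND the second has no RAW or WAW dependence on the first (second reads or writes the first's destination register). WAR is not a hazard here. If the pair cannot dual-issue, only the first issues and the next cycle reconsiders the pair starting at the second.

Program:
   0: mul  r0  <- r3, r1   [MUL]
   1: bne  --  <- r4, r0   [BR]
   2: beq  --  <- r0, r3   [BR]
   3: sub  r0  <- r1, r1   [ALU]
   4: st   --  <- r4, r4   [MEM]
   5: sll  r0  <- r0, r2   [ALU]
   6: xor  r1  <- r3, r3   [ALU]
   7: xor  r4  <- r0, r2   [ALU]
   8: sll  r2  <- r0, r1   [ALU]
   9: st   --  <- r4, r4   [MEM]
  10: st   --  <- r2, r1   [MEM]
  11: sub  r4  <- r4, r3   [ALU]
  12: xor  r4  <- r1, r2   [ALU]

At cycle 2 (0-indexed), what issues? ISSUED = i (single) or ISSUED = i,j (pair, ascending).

ISSUED = 2,3

c0: i0 mul  RAW r0
c1: i1 bne  no-port BR/BR
c2: i2,i3 beq;sub  2-wide
c3: i4,i5 st;sll  2-wide
c4: i6,i7 xor;xor  2-wide
c5: i8,i9 sll;st  2-wide
c6: i10,i11 st;sub  2-wide
c7: i12 xor  tail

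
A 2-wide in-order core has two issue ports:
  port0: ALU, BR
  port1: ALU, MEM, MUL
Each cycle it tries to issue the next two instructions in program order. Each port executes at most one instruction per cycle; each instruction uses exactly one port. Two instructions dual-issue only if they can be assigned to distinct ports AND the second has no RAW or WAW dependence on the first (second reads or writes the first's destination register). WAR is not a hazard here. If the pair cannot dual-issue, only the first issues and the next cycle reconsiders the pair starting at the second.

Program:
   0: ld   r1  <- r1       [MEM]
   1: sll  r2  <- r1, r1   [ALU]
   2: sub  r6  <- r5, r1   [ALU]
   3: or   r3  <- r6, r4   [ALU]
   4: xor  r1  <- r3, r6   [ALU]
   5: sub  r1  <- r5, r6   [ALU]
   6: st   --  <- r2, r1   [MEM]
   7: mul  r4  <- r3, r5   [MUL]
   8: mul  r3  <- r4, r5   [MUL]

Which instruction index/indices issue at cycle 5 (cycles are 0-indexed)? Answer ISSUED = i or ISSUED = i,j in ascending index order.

ISSUED = 6

0. ld.MEM @i0  | RAW r1
1. sll.ALU sub.ALU @i1&i2  | 2-wide
2. or.ALU @i3  | RAW r3
3. xor.ALU @i4  | WAW r1
4. sub.ALU @i5  | RAW r1
5. st.MEM @i6  | no-port MEM/MUL
6. mul.MUL @i7  | no-port MUL/MUL
7. mul.MUL @i8  | tail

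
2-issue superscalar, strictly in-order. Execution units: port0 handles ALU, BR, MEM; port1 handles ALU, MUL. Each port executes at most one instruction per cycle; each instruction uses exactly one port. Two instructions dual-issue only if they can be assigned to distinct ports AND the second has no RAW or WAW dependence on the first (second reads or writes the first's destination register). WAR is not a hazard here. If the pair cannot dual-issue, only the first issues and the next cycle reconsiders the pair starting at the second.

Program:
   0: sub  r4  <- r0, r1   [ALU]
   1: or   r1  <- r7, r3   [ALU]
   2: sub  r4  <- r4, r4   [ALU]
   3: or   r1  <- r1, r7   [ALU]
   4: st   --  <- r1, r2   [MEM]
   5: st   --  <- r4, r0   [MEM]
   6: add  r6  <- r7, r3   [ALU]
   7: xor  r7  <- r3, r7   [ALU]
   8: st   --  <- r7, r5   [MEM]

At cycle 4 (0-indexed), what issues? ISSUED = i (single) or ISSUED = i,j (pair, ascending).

ISSUED = 7

t=0 i0/i1:sub.ALU or.ALU ; 2-wide
t=1 i2/i3:sub.ALU or.ALU ; 2-wide
t=2 i4:st.MEM ; no-port MEM/MEM
t=3 i5/i6:st.MEM add.ALU ; 2-wide
t=4 i7:xor.ALU ; RAW r7
t=5 i8:st.MEM ; tail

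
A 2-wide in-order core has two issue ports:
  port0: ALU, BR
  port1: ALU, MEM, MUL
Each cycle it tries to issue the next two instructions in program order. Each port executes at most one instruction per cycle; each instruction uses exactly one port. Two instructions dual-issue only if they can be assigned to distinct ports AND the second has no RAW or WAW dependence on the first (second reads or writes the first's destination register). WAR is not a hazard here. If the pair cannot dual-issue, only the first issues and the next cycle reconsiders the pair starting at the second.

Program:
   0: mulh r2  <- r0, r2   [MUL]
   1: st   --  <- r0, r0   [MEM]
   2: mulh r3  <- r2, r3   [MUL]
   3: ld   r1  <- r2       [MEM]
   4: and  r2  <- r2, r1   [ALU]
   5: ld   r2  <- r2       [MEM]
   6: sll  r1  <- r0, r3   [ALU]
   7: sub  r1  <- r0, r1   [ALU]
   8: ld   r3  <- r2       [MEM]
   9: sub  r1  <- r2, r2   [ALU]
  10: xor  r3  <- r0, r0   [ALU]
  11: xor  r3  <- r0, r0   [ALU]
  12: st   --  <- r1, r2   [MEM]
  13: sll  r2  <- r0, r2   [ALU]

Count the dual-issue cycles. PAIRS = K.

PAIRS = 4

0. mulh.MUL @i0  | no-port MUL/MEM
1. st.MEM @i1  | no-port MEM/MUL
2. mulh.MUL @i2  | no-port MUL/MEM
3. ld.MEM @i3  | RAW r1
4. and.ALU @i4  | RAW+WAW r2
5. ld.MEM sll.ALU @i5&i6  | pair
6. sub.ALU ld.MEM @i7&i8  | pair
7. sub.ALU xor.ALU @i9&i10  | pair
8. xor.ALU st.MEM @i11&i12  | pair
9. sll.ALU @i13  | tail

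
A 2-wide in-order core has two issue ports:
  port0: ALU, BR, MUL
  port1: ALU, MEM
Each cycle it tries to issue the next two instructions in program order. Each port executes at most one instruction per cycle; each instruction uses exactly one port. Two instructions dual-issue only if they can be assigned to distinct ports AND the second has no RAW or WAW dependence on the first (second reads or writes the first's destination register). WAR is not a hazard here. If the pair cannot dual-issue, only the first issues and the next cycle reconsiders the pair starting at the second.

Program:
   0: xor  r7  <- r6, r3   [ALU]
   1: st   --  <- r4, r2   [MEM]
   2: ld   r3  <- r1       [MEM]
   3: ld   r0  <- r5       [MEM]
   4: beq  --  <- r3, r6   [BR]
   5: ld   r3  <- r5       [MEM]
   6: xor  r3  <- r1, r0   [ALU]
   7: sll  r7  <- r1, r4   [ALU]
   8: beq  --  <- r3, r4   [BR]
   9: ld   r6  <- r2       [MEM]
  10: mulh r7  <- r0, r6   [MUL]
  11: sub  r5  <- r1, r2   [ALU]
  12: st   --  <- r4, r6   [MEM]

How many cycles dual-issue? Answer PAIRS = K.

c0: i0+i1 xor.ALU st.MEM  dual
c1: i2 ld.MEM  no-port MEM/MEM
c2: i3+i4 ld.MEM beq.BR  dual
c3: i5 ld.MEM  WAW r3
c4: i6+i7 xor.ALU sll.ALU  dual
c5: i8+i9 beq.BR ld.MEM  dual
c6: i10+i11 mulh.MUL sub.ALU  dual
c7: i12 st.MEM  tail

PAIRS = 5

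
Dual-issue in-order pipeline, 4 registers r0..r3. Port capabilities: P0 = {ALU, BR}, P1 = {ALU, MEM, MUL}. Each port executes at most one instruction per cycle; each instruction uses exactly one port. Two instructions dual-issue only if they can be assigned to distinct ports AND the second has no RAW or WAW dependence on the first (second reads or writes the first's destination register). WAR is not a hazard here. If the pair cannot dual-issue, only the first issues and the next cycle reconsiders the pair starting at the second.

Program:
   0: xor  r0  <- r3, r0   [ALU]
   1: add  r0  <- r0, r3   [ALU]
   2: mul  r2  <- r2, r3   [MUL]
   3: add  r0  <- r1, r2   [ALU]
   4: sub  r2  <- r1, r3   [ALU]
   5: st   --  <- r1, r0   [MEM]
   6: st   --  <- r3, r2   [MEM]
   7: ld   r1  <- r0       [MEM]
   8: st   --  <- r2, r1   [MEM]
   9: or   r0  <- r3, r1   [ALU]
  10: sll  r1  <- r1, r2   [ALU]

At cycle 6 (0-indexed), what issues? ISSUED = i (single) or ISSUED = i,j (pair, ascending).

ISSUED = 8,9

0. xor.ALU @i0  | RAW+WAW r0
1. add.ALU+mul.MUL @i1+i2  | dual
2. add.ALU+sub.ALU @i3+i4  | dual
3. st.MEM @i5  | no-port MEM/MEM
4. st.MEM @i6  | no-port MEM/MEM
5. ld.MEM @i7  | no-port MEM/MEM
6. st.MEM+or.ALU @i8+i9  | dual
7. sll.ALU @i10  | tail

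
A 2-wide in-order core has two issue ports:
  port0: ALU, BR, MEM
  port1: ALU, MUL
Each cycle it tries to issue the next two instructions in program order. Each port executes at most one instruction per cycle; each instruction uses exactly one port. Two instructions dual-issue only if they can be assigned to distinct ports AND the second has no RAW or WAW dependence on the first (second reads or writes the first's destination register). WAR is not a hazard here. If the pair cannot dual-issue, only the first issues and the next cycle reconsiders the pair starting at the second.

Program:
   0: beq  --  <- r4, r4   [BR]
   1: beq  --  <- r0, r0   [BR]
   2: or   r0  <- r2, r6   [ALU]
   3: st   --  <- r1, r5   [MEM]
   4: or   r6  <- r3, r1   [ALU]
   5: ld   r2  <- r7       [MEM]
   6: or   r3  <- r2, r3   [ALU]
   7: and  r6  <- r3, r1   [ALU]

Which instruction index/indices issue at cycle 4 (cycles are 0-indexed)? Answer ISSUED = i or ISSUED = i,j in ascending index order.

ISSUED = 6

t=0 i0:beq ; no-port BR/BR
t=1 i1,i2:beq+or ; dual
t=2 i3,i4:st+or ; dual
t=3 i5:ld ; RAW r2
t=4 i6:or ; RAW r3
t=5 i7:and ; tail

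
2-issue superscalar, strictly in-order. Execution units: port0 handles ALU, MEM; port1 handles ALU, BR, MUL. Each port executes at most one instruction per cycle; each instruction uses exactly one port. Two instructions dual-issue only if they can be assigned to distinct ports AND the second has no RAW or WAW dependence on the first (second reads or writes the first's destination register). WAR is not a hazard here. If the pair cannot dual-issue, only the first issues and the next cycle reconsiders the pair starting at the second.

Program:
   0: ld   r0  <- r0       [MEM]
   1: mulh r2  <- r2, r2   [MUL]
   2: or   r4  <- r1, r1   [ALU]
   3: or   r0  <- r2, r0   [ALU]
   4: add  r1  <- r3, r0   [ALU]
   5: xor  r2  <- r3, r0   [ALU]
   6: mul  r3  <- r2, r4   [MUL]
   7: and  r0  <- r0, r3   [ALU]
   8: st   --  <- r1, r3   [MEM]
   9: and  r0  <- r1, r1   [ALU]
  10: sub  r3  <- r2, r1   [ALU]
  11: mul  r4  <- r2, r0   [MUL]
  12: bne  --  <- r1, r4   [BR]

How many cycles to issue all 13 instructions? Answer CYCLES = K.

CYCLES = 8

[0] i0+i1  ld mulh  -- 2-wide
[1] i2+i3  or or  -- 2-wide
[2] i4+i5  add xor  -- 2-wide
[3] i6  mul  -- RAW r3
[4] i7+i8  and st  -- 2-wide
[5] i9+i10  and sub  -- 2-wide
[6] i11  mul  -- no-port MUL/BR
[7] i12  bne  -- tail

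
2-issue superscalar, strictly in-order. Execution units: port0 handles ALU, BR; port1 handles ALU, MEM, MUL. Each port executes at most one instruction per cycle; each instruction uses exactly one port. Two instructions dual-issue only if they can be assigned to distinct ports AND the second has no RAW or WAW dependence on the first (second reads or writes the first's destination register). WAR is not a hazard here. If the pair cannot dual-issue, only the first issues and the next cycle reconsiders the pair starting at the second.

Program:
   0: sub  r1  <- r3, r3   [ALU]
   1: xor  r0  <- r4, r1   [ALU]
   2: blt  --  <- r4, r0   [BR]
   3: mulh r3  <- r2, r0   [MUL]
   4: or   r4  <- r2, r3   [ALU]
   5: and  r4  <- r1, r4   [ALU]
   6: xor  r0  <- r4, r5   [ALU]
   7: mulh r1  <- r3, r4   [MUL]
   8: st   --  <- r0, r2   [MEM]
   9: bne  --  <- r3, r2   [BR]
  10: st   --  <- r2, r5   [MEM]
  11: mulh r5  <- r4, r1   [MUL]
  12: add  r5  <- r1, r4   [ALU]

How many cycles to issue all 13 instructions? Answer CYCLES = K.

CYCLES = 10

c0: i0 sub  RAW r1
c1: i1 xor  RAW r0
c2: i2&i3 blt/mulh  pair
c3: i4 or  RAW+WAW r4
c4: i5 and  RAW r4
c5: i6&i7 xor/mulh  pair
c6: i8&i9 st/bne  pair
c7: i10 st  no-port MEM/MUL
c8: i11 mulh  WAW r5
c9: i12 add  tail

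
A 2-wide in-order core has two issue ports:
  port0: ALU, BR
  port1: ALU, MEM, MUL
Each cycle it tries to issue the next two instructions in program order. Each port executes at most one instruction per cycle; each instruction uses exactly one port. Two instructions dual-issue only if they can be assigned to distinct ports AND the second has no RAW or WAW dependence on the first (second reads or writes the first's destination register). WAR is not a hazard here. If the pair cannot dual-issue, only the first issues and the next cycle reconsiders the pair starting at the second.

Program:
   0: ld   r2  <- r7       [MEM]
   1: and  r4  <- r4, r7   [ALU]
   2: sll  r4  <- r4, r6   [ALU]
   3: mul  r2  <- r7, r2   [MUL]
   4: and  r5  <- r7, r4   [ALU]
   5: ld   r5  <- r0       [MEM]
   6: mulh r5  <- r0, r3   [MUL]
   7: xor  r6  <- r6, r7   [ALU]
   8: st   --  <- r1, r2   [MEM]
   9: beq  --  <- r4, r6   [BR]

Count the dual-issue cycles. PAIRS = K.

PAIRS = 4

#0 head=0: ld.MEM/and.ALU i0,i1 2-wide
#1 head=2: sll.ALU/mul.MUL i2,i3 2-wide
#2 head=4: and.ALU i4 WAW r5
#3 head=5: ld.MEM i5 no-port MEM/MUL
#4 head=6: mulh.MUL/xor.ALU i6,i7 2-wide
#5 head=8: st.MEM/beq.BR i8,i9 2-wide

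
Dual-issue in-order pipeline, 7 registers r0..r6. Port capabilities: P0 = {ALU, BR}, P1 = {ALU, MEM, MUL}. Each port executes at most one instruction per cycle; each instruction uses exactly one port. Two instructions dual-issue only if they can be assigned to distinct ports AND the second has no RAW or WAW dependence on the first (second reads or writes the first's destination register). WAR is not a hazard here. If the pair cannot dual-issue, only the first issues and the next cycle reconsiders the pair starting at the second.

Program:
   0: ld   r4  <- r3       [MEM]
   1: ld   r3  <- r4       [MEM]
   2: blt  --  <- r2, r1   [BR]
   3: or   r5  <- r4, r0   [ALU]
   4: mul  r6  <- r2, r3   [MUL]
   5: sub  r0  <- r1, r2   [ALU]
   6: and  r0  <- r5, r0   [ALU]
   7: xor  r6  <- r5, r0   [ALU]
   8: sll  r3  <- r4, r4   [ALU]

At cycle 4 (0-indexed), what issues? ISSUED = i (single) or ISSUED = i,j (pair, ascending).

ISSUED = 6

0. ld @i0  | no-port MEM/MEM
1. ld/blt @i1/i2  | pair
2. or/mul @i3/i4  | pair
3. sub @i5  | RAW+WAW r0
4. and @i6  | RAW r0
5. xor/sll @i7/i8  | pair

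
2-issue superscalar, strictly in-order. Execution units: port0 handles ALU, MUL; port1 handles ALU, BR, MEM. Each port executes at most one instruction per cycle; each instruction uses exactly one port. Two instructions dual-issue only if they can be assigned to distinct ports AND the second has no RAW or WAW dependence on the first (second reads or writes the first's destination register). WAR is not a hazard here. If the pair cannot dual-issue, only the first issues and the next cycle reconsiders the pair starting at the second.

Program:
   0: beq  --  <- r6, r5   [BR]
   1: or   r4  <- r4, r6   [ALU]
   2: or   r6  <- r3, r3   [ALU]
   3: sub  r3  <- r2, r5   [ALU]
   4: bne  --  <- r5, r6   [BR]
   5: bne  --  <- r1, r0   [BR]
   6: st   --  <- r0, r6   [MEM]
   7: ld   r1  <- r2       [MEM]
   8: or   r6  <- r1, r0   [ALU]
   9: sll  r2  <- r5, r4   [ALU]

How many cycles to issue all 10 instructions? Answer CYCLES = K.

CYCLES = 7

c0: i0+i1 beq.BR/or.ALU  2-wide
c1: i2+i3 or.ALU/sub.ALU  2-wide
c2: i4 bne.BR  no-port BR/BR
c3: i5 bne.BR  no-port BR/MEM
c4: i6 st.MEM  no-port MEM/MEM
c5: i7 ld.MEM  RAW r1
c6: i8+i9 or.ALU/sll.ALU  2-wide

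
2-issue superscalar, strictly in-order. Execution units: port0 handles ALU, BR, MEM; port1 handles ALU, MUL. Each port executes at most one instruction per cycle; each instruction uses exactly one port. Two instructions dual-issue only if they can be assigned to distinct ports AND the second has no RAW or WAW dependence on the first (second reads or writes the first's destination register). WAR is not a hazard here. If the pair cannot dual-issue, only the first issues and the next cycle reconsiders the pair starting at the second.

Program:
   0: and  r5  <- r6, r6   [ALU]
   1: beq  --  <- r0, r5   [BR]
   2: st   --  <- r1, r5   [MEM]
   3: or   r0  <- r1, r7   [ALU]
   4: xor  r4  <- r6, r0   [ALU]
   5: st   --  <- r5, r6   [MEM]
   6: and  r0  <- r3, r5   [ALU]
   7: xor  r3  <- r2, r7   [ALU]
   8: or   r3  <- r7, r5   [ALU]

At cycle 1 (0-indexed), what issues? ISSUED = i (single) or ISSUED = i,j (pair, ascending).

ISSUED = 1

  cy0 -> i0 (and) RAW r5
  cy1 -> i1 (beq) no-port BR/MEM
  cy2 -> i2,i3 (st/or) dual
  cy3 -> i4,i5 (xor/st) dual
  cy4 -> i6,i7 (and/xor) dual
  cy5 -> i8 (or) tail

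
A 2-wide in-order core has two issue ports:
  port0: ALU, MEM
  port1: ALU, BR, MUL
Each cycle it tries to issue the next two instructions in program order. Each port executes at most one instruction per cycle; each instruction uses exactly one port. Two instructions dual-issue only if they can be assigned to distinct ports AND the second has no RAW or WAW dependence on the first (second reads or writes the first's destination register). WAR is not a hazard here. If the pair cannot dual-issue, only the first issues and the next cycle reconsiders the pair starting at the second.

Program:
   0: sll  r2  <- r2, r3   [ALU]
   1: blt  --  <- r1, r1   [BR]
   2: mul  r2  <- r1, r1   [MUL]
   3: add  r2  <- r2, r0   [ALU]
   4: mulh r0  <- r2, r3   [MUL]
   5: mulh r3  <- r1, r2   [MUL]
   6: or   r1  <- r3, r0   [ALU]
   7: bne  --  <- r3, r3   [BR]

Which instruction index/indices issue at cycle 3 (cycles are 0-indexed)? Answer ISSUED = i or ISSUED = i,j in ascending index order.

ISSUED = 4

c0: i0/i1 sll.ALU;blt.BR  dual
c1: i2 mul.MUL  RAW+WAW r2
c2: i3 add.ALU  RAW r2
c3: i4 mulh.MUL  no-port MUL/MUL
c4: i5 mulh.MUL  RAW r3
c5: i6/i7 or.ALU;bne.BR  dual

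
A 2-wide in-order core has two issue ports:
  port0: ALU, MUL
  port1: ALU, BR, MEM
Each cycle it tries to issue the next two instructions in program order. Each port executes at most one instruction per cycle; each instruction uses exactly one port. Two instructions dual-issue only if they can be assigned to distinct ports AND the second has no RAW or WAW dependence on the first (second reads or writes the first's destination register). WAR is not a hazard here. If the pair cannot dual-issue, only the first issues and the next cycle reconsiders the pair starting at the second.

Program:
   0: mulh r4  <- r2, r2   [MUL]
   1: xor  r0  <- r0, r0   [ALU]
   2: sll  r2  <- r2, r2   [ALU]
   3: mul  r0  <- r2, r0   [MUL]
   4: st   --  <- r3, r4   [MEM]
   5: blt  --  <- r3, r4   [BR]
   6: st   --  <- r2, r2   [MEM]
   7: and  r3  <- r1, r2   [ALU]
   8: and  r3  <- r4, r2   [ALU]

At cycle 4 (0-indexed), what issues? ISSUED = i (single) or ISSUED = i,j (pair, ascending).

ISSUED = 6,7

0. mulh.MUL/xor.ALU @i0,i1  | 2-wide
1. sll.ALU @i2  | RAW r2
2. mul.MUL/st.MEM @i3,i4  | 2-wide
3. blt.BR @i5  | no-port BR/MEM
4. st.MEM/and.ALU @i6,i7  | 2-wide
5. and.ALU @i8  | tail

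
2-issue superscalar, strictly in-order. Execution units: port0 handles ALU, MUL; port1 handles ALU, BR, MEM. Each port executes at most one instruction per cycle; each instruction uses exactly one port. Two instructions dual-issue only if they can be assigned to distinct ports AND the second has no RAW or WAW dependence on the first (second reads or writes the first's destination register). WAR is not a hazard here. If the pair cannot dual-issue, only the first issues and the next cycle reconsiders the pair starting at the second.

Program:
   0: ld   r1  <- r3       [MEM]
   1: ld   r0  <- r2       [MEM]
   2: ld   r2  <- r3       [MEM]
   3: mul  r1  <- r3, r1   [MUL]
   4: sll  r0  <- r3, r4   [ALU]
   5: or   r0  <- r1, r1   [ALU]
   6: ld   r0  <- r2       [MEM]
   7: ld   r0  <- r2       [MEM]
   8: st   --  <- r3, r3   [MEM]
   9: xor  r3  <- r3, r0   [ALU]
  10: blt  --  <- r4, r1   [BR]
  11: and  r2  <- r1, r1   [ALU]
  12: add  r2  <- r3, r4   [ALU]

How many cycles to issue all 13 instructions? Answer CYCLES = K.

t=0 i0:ld.MEM ; no-port MEM/MEM
t=1 i1:ld.MEM ; no-port MEM/MEM
t=2 i2+i3:ld.MEM/mul.MUL ; 2-wide
t=3 i4:sll.ALU ; WAW r0
t=4 i5:or.ALU ; WAW r0
t=5 i6:ld.MEM ; no-port MEM/MEM
t=6 i7:ld.MEM ; no-port MEM/MEM
t=7 i8+i9:st.MEM/xor.ALU ; 2-wide
t=8 i10+i11:blt.BR/and.ALU ; 2-wide
t=9 i12:add.ALU ; tail

CYCLES = 10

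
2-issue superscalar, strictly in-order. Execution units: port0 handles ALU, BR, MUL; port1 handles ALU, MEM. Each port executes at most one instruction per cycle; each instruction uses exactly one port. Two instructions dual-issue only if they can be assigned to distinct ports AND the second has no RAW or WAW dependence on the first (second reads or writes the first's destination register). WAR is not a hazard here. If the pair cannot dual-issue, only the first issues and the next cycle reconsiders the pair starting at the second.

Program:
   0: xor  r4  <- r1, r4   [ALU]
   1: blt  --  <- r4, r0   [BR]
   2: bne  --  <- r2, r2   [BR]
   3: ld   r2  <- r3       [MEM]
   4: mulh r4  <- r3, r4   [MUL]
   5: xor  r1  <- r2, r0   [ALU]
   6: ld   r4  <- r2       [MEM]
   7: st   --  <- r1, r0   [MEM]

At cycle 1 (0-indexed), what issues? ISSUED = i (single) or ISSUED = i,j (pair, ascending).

0. xor.ALU @i0  | RAW r4
1. blt.BR @i1  | no-port BR/BR
2. bne.BR;ld.MEM @i2,i3  | pair
3. mulh.MUL;xor.ALU @i4,i5  | pair
4. ld.MEM @i6  | no-port MEM/MEM
5. st.MEM @i7  | tail

ISSUED = 1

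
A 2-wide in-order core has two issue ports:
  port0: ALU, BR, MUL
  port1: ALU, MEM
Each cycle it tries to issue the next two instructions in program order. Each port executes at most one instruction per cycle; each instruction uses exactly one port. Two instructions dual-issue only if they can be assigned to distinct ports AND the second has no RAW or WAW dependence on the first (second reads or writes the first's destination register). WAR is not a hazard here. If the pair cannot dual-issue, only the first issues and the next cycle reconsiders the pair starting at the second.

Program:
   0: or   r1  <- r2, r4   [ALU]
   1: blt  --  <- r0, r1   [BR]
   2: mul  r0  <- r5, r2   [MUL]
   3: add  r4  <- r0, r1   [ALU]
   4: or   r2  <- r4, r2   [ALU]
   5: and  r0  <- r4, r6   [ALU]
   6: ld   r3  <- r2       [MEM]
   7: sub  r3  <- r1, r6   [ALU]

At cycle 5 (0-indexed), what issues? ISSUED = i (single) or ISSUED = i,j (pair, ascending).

0. or @i0  | RAW r1
1. blt @i1  | no-port BR/MUL
2. mul @i2  | RAW r0
3. add @i3  | RAW r4
4. or+and @i4,i5  | dual
5. ld @i6  | WAW r3
6. sub @i7  | tail

ISSUED = 6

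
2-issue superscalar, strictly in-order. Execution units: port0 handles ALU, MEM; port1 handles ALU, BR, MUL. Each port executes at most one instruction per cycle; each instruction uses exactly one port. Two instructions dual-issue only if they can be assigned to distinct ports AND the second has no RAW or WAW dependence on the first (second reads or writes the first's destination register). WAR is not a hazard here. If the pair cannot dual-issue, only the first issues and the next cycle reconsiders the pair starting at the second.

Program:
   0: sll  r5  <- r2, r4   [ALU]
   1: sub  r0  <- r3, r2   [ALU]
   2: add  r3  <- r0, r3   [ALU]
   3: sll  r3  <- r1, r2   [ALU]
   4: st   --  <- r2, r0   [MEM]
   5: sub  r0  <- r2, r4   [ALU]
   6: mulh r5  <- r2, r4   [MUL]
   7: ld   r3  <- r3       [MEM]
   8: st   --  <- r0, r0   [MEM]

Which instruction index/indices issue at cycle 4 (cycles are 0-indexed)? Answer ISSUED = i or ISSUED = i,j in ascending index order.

c0: i0&i1 sll.ALU/sub.ALU  2-wide
c1: i2 add.ALU  WAW r3
c2: i3&i4 sll.ALU/st.MEM  2-wide
c3: i5&i6 sub.ALU/mulh.MUL  2-wide
c4: i7 ld.MEM  no-port MEM/MEM
c5: i8 st.MEM  tail

ISSUED = 7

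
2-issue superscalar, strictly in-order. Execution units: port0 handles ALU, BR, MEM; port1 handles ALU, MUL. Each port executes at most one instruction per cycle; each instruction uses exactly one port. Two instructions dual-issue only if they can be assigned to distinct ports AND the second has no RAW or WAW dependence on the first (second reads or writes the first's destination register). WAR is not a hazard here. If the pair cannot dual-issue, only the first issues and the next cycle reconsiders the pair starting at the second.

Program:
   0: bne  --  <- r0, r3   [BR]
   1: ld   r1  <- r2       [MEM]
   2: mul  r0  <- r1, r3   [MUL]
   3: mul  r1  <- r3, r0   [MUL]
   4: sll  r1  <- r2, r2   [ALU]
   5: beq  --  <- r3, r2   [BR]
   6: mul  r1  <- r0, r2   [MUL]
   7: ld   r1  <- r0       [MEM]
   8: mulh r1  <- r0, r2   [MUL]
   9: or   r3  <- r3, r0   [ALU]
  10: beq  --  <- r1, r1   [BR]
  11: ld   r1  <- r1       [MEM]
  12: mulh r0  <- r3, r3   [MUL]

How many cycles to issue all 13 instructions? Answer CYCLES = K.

CYCLES = 10

c0: i0 bne.BR  no-port BR/MEM
c1: i1 ld.MEM  RAW r1
c2: i2 mul.MUL  no-port MUL/MUL
c3: i3 mul.MUL  WAW r1
c4: i4+i5 sll.ALU;beq.BR  2-wide
c5: i6 mul.MUL  WAW r1
c6: i7 ld.MEM  WAW r1
c7: i8+i9 mulh.MUL;or.ALU  2-wide
c8: i10 beq.BR  no-port BR/MEM
c9: i11+i12 ld.MEM;mulh.MUL  2-wide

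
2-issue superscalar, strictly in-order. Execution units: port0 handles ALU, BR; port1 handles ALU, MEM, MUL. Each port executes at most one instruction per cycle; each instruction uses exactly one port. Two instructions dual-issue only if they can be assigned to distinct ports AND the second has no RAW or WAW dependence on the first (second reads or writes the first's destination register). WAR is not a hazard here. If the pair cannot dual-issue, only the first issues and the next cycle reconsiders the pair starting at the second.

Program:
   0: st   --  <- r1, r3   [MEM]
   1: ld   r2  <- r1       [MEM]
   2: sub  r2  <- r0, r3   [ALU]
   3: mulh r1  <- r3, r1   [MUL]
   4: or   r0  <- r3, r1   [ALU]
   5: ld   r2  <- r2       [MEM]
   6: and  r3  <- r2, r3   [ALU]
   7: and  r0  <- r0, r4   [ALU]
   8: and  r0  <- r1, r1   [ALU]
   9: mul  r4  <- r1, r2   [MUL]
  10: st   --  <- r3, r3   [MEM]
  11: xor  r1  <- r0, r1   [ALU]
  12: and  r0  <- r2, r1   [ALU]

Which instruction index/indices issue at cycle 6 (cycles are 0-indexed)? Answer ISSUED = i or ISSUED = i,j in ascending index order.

t=0 i0:st.MEM ; no-port MEM/MEM
t=1 i1:ld.MEM ; WAW r2
t=2 i2,i3:sub.ALU/mulh.MUL ; 2-wide
t=3 i4,i5:or.ALU/ld.MEM ; 2-wide
t=4 i6,i7:and.ALU/and.ALU ; 2-wide
t=5 i8,i9:and.ALU/mul.MUL ; 2-wide
t=6 i10,i11:st.MEM/xor.ALU ; 2-wide
t=7 i12:and.ALU ; tail

ISSUED = 10,11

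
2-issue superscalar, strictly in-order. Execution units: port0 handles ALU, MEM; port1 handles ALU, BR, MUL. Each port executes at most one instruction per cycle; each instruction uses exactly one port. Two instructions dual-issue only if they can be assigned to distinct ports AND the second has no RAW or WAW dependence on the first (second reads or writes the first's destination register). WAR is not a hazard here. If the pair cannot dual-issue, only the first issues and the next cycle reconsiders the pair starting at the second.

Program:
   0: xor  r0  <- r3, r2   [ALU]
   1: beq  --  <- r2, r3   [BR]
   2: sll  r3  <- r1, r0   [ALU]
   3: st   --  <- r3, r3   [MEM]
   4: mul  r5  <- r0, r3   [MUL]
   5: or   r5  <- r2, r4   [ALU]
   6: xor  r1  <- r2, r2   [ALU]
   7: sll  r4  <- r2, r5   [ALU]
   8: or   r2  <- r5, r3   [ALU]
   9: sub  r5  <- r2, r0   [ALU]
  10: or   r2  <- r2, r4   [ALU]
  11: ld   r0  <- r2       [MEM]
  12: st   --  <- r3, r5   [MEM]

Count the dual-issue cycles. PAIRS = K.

c0: i0/i1 xor+beq  dual
c1: i2 sll  RAW r3
c2: i3/i4 st+mul  dual
c3: i5/i6 or+xor  dual
c4: i7/i8 sll+or  dual
c5: i9/i10 sub+or  dual
c6: i11 ld  no-port MEM/MEM
c7: i12 st  tail

PAIRS = 5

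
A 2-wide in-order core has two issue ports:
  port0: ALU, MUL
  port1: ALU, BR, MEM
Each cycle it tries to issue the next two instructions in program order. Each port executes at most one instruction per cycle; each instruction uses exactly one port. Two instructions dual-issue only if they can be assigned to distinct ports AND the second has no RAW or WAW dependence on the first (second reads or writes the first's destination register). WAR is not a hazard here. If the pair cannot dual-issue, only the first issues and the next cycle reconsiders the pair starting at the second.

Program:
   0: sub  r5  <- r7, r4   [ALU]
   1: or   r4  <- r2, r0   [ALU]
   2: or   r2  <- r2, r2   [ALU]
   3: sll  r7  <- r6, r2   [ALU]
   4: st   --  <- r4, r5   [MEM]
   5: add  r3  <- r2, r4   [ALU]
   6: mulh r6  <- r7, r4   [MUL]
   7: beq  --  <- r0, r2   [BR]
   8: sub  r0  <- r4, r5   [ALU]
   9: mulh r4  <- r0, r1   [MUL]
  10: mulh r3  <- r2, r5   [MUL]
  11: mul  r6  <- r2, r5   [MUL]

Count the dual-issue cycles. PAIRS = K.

PAIRS = 4

c0: i0,i1 sub/or  pair
c1: i2 or  RAW r2
c2: i3,i4 sll/st  pair
c3: i5,i6 add/mulh  pair
c4: i7,i8 beq/sub  pair
c5: i9 mulh  no-port MUL/MUL
c6: i10 mulh  no-port MUL/MUL
c7: i11 mul  tail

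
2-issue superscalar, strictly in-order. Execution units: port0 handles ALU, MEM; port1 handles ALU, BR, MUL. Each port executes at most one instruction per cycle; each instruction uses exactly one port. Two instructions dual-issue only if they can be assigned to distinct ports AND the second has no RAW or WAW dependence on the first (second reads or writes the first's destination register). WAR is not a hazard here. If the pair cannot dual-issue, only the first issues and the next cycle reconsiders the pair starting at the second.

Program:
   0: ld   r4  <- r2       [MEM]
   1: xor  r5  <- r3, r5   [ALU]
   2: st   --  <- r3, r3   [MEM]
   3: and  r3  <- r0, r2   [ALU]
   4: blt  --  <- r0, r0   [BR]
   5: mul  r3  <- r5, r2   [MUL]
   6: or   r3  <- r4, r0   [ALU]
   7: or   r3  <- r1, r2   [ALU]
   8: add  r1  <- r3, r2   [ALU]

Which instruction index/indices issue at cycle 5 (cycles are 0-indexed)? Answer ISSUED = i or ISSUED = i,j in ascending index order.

#0 head=0: ld.MEM;xor.ALU i0+i1 pair
#1 head=2: st.MEM;and.ALU i2+i3 pair
#2 head=4: blt.BR i4 no-port BR/MUL
#3 head=5: mul.MUL i5 WAW r3
#4 head=6: or.ALU i6 WAW r3
#5 head=7: or.ALU i7 RAW r3
#6 head=8: add.ALU i8 tail

ISSUED = 7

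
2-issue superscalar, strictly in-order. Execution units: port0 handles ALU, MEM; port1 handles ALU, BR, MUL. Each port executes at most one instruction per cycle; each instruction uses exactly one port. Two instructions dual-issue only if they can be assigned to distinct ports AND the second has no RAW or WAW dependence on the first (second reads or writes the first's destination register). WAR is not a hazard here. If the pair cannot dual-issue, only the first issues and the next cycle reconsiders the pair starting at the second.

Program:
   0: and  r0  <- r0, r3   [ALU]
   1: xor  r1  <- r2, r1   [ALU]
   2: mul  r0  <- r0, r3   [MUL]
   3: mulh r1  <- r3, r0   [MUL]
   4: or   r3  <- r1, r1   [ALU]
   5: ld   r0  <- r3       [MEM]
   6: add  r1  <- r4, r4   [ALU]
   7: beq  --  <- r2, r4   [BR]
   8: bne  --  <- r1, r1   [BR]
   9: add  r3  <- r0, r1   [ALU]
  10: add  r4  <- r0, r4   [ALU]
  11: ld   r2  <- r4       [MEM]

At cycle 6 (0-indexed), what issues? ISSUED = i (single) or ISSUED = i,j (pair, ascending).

#0 head=0: and.ALU/xor.ALU i0+i1 2-wide
#1 head=2: mul.MUL i2 no-port MUL/MUL
#2 head=3: mulh.MUL i3 RAW r1
#3 head=4: or.ALU i4 RAW r3
#4 head=5: ld.MEM/add.ALU i5+i6 2-wide
#5 head=7: beq.BR i7 no-port BR/BR
#6 head=8: bne.BR/add.ALU i8+i9 2-wide
#7 head=10: add.ALU i10 RAW r4
#8 head=11: ld.MEM i11 tail

ISSUED = 8,9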